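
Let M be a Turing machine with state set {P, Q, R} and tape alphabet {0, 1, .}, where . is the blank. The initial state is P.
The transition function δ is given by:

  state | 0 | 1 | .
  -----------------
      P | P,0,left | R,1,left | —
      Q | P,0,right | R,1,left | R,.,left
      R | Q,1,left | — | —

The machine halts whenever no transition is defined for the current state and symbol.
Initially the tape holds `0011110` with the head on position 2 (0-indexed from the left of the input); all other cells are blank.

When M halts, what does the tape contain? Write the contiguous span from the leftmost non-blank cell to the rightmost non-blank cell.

1111110

state=P head=2 tape=..00[1]1110   (P,1)→(R,1,left)
state=R head=1 tape=..0[0]11110   (R,0)→(Q,1,left)
state=Q head=0 tape=..[0]111110   (Q,0)→(P,0,right)
state=P head=1 tape=..0[1]11110   (P,1)→(R,1,left)
state=R head=0 tape=..[0]111110   (R,0)→(Q,1,left)
state=Q head=-1 tape=.[.]1111110   (Q,.)→(R,.,left)
state=R head=-2 tape=[.].1111110
The non-blank tape span at halt is 1111110.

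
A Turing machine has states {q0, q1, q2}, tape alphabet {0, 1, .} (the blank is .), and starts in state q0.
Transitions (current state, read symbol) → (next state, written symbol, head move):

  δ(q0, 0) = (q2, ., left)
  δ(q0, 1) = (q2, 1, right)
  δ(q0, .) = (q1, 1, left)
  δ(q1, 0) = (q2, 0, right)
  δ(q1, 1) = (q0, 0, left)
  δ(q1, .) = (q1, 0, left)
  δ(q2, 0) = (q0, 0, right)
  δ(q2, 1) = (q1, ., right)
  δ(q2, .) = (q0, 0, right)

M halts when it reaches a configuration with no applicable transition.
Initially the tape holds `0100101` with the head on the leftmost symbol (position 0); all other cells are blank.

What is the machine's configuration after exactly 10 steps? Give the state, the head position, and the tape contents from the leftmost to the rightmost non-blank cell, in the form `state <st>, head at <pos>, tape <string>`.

state q2, head at 2, tape 0.000101

state=q0 head=0 tape=.[0]100101   (q0,0)→(q2,.,left)
state=q2 head=-1 tape=[.].100101   (q2,.)→(q0,0,right)
state=q0 head=0 tape=0[.]100101   (q0,.)→(q1,1,left)
state=q1 head=-1 tape=[0]1100101   (q1,0)→(q2,0,right)
state=q2 head=0 tape=0[1]100101   (q2,1)→(q1,.,right)
state=q1 head=1 tape=0.[1]00101   (q1,1)→(q0,0,left)
state=q0 head=0 tape=0[.]000101   (q0,.)→(q1,1,left)
state=q1 head=-1 tape=[0]1000101   (q1,0)→(q2,0,right)
state=q2 head=0 tape=0[1]000101   (q2,1)→(q1,.,right)
state=q1 head=1 tape=0.[0]00101   (q1,0)→(q2,0,right)
state=q2 head=2 tape=0.0[0]0101
After 10 steps: state q2, head at 2, tape 0.000101.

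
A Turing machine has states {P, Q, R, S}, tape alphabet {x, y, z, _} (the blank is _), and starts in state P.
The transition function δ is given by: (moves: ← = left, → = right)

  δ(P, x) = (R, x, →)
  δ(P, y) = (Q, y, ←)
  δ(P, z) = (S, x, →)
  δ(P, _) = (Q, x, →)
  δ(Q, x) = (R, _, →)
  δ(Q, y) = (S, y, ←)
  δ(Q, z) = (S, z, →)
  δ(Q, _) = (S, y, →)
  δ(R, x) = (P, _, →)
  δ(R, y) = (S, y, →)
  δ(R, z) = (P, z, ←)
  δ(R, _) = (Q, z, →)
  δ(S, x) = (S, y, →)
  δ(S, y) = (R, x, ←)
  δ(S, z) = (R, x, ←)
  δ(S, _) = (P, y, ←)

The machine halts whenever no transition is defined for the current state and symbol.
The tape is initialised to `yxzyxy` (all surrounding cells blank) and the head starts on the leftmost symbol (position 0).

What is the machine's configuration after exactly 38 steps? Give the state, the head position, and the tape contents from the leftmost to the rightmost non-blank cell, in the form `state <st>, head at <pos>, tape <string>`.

state R, head at 4, tape yyyyyyxyy

state=P head=0 tape=_[y]xzyxy__   (P,y)→(Q,y,←)
state=Q head=-1 tape=[_]yxzyxy__   (Q,_)→(S,y,→)
state=S head=0 tape=y[y]xzyxy__   (S,y)→(R,x,←)
state=R head=-1 tape=[y]xxzyxy__   (R,y)→(S,y,→)
state=S head=0 tape=y[x]xzyxy__   (S,x)→(S,y,→)
state=S head=1 tape=yy[x]zyxy__   (S,x)→(S,y,→)
state=S head=2 tape=yyy[z]yxy__   (S,z)→(R,x,←)
state=R head=1 tape=yy[y]xyxy__   (R,y)→(S,y,→)
state=S head=2 tape=yyy[x]yxy__   (S,x)→(S,y,→)
state=S head=3 tape=yyyy[y]xy__   (S,y)→(R,x,←)
state=R head=2 tape=yyy[y]xxy__   (R,y)→(S,y,→)
state=S head=3 tape=yyyy[x]xy__   (S,x)→(S,y,→)
state=S head=4 tape=yyyyy[x]y__   (S,x)→(S,y,→)
state=S head=5 tape=yyyyyy[y]__   (S,y)→(R,x,←)
state=R head=4 tape=yyyyy[y]x__   (R,y)→(S,y,→)
state=S head=5 tape=yyyyyy[x]__   (S,x)→(S,y,→)
state=S head=6 tape=yyyyyyy[_]_   (S,_)→(P,y,←)
state=P head=5 tape=yyyyyy[y]y_   (P,y)→(Q,y,←)
state=Q head=4 tape=yyyyy[y]yy_   (Q,y)→(S,y,←)
state=S head=3 tape=yyyy[y]yyy_   (S,y)→(R,x,←)
state=R head=2 tape=yyy[y]xyyy_   (R,y)→(S,y,→)
state=S head=3 tape=yyyy[x]yyy_   (S,x)→(S,y,→)
state=S head=4 tape=yyyyy[y]yy_   (S,y)→(R,x,←)
state=R head=3 tape=yyyy[y]xyy_   (R,y)→(S,y,→)
state=S head=4 tape=yyyyy[x]yy_   (S,x)→(S,y,→)
state=S head=5 tape=yyyyyy[y]y_   (S,y)→(R,x,←)
state=R head=4 tape=yyyyy[y]xy_   (R,y)→(S,y,→)
state=S head=5 tape=yyyyyy[x]y_   (S,x)→(S,y,→)
state=S head=6 tape=yyyyyyy[y]_   (S,y)→(R,x,←)
state=R head=5 tape=yyyyyy[y]x_   (R,y)→(S,y,→)
state=S head=6 tape=yyyyyyy[x]_   (S,x)→(S,y,→)
state=S head=7 tape=yyyyyyyy[_]   (S,_)→(P,y,←)
state=P head=6 tape=yyyyyyy[y]y   (P,y)→(Q,y,←)
state=Q head=5 tape=yyyyyy[y]yy   (Q,y)→(S,y,←)
state=S head=4 tape=yyyyy[y]yyy   (S,y)→(R,x,←)
state=R head=3 tape=yyyy[y]xyyy   (R,y)→(S,y,→)
state=S head=4 tape=yyyyy[x]yyy   (S,x)→(S,y,→)
state=S head=5 tape=yyyyyy[y]yy   (S,y)→(R,x,←)
state=R head=4 tape=yyyyy[y]xyy
After 38 steps: state R, head at 4, tape yyyyyyxyy.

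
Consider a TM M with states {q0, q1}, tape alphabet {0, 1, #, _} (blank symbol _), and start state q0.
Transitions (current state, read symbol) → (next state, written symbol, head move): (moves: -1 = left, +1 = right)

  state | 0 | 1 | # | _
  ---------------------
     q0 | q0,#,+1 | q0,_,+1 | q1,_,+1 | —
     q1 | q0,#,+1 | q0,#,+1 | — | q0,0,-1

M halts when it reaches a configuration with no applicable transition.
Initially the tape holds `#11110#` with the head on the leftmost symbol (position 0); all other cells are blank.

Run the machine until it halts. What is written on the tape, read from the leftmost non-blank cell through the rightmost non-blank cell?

q0 | [#]11110#_   read # → write _, move +1, go to q1
q1 | _[1]1110#_   read 1 → write #, move +1, go to q0
q0 | _#[1]110#_   read 1 → write _, move +1, go to q0
q0 | _#_[1]10#_   read 1 → write _, move +1, go to q0
q0 | _#__[1]0#_   read 1 → write _, move +1, go to q0
q0 | _#___[0]#_   read 0 → write #, move +1, go to q0
q0 | _#___#[#]_   read # → write _, move +1, go to q1
q1 | _#___#_[_]   read _ → write 0, move -1, go to q0
q0 | _#___#[_]0
The non-blank tape span at halt is #___#_0.

#___#_0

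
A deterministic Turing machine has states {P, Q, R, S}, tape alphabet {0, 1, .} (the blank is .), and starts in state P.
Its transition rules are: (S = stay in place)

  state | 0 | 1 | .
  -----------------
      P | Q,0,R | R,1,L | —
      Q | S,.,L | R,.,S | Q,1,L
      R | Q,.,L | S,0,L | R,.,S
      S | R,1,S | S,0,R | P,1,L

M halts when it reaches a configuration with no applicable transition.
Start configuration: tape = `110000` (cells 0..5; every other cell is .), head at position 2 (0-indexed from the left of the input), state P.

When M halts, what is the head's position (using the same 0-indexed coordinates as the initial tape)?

P | ..11[0]000   read 0 → write 0, move R, go to Q
Q | ..110[0]00   read 0 → write ., move L, go to S
S | ..11[0].00   read 0 → write 1, move S, go to R
R | ..11[1].00   read 1 → write 0, move L, go to S
S | ..1[1]0.00   read 1 → write 0, move R, go to S
S | ..10[0].00   read 0 → write 1, move S, go to R
R | ..10[1].00   read 1 → write 0, move L, go to S
S | ..1[0]0.00   read 0 → write 1, move S, go to R
R | ..1[1]0.00   read 1 → write 0, move L, go to S
S | ..[1]00.00   read 1 → write 0, move R, go to S
S | ..0[0]0.00   read 0 → write 1, move S, go to R
R | ..0[1]0.00   read 1 → write 0, move L, go to S
S | ..[0]00.00   read 0 → write 1, move S, go to R
R | ..[1]00.00   read 1 → write 0, move L, go to S
S | .[.]000.00   read . → write 1, move L, go to P
P | [.]1000.00
At halt the head is at cell -2.

-2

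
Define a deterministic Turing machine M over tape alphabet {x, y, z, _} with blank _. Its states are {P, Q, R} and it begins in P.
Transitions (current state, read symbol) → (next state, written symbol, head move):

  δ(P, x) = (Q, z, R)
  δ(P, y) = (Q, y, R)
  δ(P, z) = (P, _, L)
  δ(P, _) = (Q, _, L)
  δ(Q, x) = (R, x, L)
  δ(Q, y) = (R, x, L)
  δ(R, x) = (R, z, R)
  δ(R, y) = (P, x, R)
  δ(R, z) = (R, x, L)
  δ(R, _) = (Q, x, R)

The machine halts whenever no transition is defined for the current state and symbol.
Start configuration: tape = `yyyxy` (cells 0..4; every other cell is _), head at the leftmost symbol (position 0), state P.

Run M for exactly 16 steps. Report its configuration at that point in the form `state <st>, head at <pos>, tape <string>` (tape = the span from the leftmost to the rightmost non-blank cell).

state R, head at 0, tape zxxxx

state=P head=0 tape=[y]yyxy_   (P,y)→(Q,y,R)
state=Q head=1 tape=y[y]yxy_   (Q,y)→(R,x,L)
state=R head=0 tape=[y]xyxy_   (R,y)→(P,x,R)
state=P head=1 tape=x[x]yxy_   (P,x)→(Q,z,R)
state=Q head=2 tape=xz[y]xy_   (Q,y)→(R,x,L)
state=R head=1 tape=x[z]xxy_   (R,z)→(R,x,L)
state=R head=0 tape=[x]xxxy_   (R,x)→(R,z,R)
state=R head=1 tape=z[x]xxy_   (R,x)→(R,z,R)
state=R head=2 tape=zz[x]xy_   (R,x)→(R,z,R)
state=R head=3 tape=zzz[x]y_   (R,x)→(R,z,R)
state=R head=4 tape=zzzz[y]_   (R,y)→(P,x,R)
state=P head=5 tape=zzzzx[_]   (P,_)→(Q,_,L)
state=Q head=4 tape=zzzz[x]_   (Q,x)→(R,x,L)
state=R head=3 tape=zzz[z]x_   (R,z)→(R,x,L)
state=R head=2 tape=zz[z]xx_   (R,z)→(R,x,L)
state=R head=1 tape=z[z]xxx_   (R,z)→(R,x,L)
state=R head=0 tape=[z]xxxx_
After 16 steps: state R, head at 0, tape zxxxx.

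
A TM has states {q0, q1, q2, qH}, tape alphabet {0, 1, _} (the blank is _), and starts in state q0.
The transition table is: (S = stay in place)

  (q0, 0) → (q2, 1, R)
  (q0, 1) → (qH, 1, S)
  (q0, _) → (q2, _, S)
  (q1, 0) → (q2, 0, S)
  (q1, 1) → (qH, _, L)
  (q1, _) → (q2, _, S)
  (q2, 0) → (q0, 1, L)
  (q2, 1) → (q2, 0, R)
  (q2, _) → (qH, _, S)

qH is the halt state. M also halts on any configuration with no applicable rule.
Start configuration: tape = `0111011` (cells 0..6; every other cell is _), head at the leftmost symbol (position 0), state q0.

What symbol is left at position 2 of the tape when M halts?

state=q0 head=0 tape=[0]111011_   (q0,0)→(q2,1,R)
state=q2 head=1 tape=1[1]11011_   (q2,1)→(q2,0,R)
state=q2 head=2 tape=10[1]1011_   (q2,1)→(q2,0,R)
state=q2 head=3 tape=100[1]011_   (q2,1)→(q2,0,R)
state=q2 head=4 tape=1000[0]11_   (q2,0)→(q0,1,L)
state=q0 head=3 tape=100[0]111_   (q0,0)→(q2,1,R)
state=q2 head=4 tape=1001[1]11_   (q2,1)→(q2,0,R)
state=q2 head=5 tape=10010[1]1_   (q2,1)→(q2,0,R)
state=q2 head=6 tape=100100[1]_   (q2,1)→(q2,0,R)
state=q2 head=7 tape=1001000[_]   (q2,_)→(qH,_,S)
state=qH head=7 tape=1001000[_]
Cell 2 holds 0 when M halts.

0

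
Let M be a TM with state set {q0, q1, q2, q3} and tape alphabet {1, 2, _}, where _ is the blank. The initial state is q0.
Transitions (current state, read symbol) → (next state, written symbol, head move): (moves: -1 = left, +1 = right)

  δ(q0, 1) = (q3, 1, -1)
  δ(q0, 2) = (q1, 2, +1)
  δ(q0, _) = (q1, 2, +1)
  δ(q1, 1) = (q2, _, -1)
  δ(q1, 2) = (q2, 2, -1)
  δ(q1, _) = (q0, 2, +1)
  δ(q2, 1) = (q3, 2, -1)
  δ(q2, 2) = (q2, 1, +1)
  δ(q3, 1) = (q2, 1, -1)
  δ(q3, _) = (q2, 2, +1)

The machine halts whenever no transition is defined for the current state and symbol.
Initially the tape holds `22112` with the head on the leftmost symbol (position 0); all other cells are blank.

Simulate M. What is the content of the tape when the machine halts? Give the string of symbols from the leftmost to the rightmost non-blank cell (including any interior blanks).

state=q0 head=0 tape=__[2]2112   (q0,2)→(q1,2,+1)
state=q1 head=1 tape=__2[2]112   (q1,2)→(q2,2,-1)
state=q2 head=0 tape=__[2]2112   (q2,2)→(q2,1,+1)
state=q2 head=1 tape=__1[2]112   (q2,2)→(q2,1,+1)
state=q2 head=2 tape=__11[1]12   (q2,1)→(q3,2,-1)
state=q3 head=1 tape=__1[1]212   (q3,1)→(q2,1,-1)
state=q2 head=0 tape=__[1]1212   (q2,1)→(q3,2,-1)
state=q3 head=-1 tape=_[_]21212   (q3,_)→(q2,2,+1)
state=q2 head=0 tape=_2[2]1212   (q2,2)→(q2,1,+1)
state=q2 head=1 tape=_21[1]212   (q2,1)→(q3,2,-1)
state=q3 head=0 tape=_2[1]2212   (q3,1)→(q2,1,-1)
state=q2 head=-1 tape=_[2]12212   (q2,2)→(q2,1,+1)
state=q2 head=0 tape=_1[1]2212   (q2,1)→(q3,2,-1)
state=q3 head=-1 tape=_[1]22212   (q3,1)→(q2,1,-1)
state=q2 head=-2 tape=[_]122212
The non-blank tape span at halt is 122212.

122212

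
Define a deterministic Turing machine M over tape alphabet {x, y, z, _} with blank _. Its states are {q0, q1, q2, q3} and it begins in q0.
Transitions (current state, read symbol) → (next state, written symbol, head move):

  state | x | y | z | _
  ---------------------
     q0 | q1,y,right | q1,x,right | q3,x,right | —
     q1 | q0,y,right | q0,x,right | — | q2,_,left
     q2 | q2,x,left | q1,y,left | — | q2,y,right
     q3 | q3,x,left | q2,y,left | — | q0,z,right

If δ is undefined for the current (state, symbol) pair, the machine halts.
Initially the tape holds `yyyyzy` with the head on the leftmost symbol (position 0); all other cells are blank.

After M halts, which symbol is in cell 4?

q0 | ___[y]yyyzy_   read y → write x, move right, go to q1
q1 | ___x[y]yyzy_   read y → write x, move right, go to q0
q0 | ___xx[y]yzy_   read y → write x, move right, go to q1
q1 | ___xxx[y]zy_   read y → write x, move right, go to q0
q0 | ___xxxx[z]y_   read z → write x, move right, go to q3
q3 | ___xxxxx[y]_   read y → write y, move left, go to q2
q2 | ___xxxx[x]y_   read x → write x, move left, go to q2
q2 | ___xxx[x]xy_   read x → write x, move left, go to q2
q2 | ___xx[x]xxy_   read x → write x, move left, go to q2
q2 | ___x[x]xxxy_   read x → write x, move left, go to q2
q2 | ___[x]xxxxy_   read x → write x, move left, go to q2
q2 | __[_]xxxxxy_   read _ → write y, move right, go to q2
q2 | __y[x]xxxxy_   read x → write x, move left, go to q2
q2 | __[y]xxxxxy_   read y → write y, move left, go to q1
q1 | _[_]yxxxxxy_   read _ → write _, move left, go to q2
q2 | [_]_yxxxxxy_   read _ → write y, move right, go to q2
q2 | y[_]yxxxxxy_   read _ → write y, move right, go to q2
q2 | yy[y]xxxxxy_   read y → write y, move left, go to q1
q1 | y[y]yxxxxxy_   read y → write x, move right, go to q0
q0 | yx[y]xxxxxy_   read y → write x, move right, go to q1
q1 | yxx[x]xxxxy_   read x → write y, move right, go to q0
q0 | yxxy[x]xxxy_   read x → write y, move right, go to q1
q1 | yxxyy[x]xxy_   read x → write y, move right, go to q0
q0 | yxxyyy[x]xy_   read x → write y, move right, go to q1
q1 | yxxyyyy[x]y_   read x → write y, move right, go to q0
q0 | yxxyyyyy[y]_   read y → write x, move right, go to q1
q1 | yxxyyyyyx[_]   read _ → write _, move left, go to q2
q2 | yxxyyyyy[x]_   read x → write x, move left, go to q2
q2 | yxxyyyy[y]x_   read y → write y, move left, go to q1
q1 | yxxyyy[y]yx_   read y → write x, move right, go to q0
q0 | yxxyyyx[y]x_   read y → write x, move right, go to q1
q1 | yxxyyyxx[x]_   read x → write y, move right, go to q0
q0 | yxxyyyxxy[_]
Cell 4 holds x when M halts.

x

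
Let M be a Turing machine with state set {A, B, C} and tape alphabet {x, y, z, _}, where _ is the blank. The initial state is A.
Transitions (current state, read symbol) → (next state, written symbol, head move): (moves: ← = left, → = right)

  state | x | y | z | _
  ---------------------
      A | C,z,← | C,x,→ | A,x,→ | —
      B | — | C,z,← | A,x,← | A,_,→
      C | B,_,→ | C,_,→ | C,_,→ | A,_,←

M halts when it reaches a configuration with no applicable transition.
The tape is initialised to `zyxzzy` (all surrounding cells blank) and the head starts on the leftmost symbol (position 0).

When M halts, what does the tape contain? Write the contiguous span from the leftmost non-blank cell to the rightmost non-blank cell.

xx_xzy

A | [z]yxzzy   read z → write x, move →, go to A
A | x[y]xzzy   read y → write x, move →, go to C
C | xx[x]zzy   read x → write _, move →, go to B
B | xx_[z]zy   read z → write x, move ←, go to A
A | xx[_]xzy
The non-blank tape span at halt is xx_xzy.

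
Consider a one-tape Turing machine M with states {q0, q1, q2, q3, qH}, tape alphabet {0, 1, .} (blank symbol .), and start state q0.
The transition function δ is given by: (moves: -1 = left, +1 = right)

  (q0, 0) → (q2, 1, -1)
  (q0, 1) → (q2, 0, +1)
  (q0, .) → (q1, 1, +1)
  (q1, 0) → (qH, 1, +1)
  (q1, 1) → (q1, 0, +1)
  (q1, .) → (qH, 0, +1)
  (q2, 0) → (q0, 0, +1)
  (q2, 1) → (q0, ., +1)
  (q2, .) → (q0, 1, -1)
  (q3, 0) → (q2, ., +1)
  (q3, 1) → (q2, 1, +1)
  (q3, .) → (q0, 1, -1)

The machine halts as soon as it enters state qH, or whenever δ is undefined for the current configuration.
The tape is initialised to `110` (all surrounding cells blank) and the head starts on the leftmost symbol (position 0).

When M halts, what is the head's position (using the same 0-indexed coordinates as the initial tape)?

4

q0 | ..[1]10..   read 1 → write 0, move +1, go to q2
q2 | ..0[1]0..   read 1 → write ., move +1, go to q0
q0 | ..0.[0]..   read 0 → write 1, move -1, go to q2
q2 | ..0[.]1..   read . → write 1, move -1, go to q0
q0 | ..[0]11..   read 0 → write 1, move -1, go to q2
q2 | .[.]111..   read . → write 1, move -1, go to q0
q0 | [.]1111..   read . → write 1, move +1, go to q1
q1 | 1[1]111..   read 1 → write 0, move +1, go to q1
q1 | 10[1]11..   read 1 → write 0, move +1, go to q1
q1 | 100[1]1..   read 1 → write 0, move +1, go to q1
q1 | 1000[1]..   read 1 → write 0, move +1, go to q1
q1 | 10000[.].   read . → write 0, move +1, go to qH
qH | 100000[.]
At halt the head is at cell 4.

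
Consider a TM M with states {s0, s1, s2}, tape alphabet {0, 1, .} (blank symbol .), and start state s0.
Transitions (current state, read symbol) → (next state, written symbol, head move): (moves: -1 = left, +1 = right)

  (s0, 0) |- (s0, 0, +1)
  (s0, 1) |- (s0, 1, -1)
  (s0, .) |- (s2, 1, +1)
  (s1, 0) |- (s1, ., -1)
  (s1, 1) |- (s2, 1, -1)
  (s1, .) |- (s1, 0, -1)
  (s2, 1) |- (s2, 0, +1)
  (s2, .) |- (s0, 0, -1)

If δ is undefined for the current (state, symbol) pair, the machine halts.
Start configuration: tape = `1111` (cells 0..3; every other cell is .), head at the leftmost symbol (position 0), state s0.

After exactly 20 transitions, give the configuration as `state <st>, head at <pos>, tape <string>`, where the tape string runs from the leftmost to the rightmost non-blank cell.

state s0, head at 4, tape 10000010

s0 | .[1]111...   read 1 → write 1, move -1, go to s0
s0 | [.]1111...   read . → write 1, move +1, go to s2
s2 | 1[1]111...   read 1 → write 0, move +1, go to s2
s2 | 10[1]11...   read 1 → write 0, move +1, go to s2
s2 | 100[1]1...   read 1 → write 0, move +1, go to s2
s2 | 1000[1]...   read 1 → write 0, move +1, go to s2
s2 | 10000[.]..   read . → write 0, move -1, go to s0
s0 | 1000[0]0..   read 0 → write 0, move +1, go to s0
s0 | 10000[0]..   read 0 → write 0, move +1, go to s0
s0 | 100000[.].   read . → write 1, move +1, go to s2
s2 | 1000001[.]   read . → write 0, move -1, go to s0
s0 | 100000[1]0   read 1 → write 1, move -1, go to s0
s0 | 10000[0]10   read 0 → write 0, move +1, go to s0
s0 | 100000[1]0   read 1 → write 1, move -1, go to s0
s0 | 10000[0]10   read 0 → write 0, move +1, go to s0
s0 | 100000[1]0   read 1 → write 1, move -1, go to s0
s0 | 10000[0]10   read 0 → write 0, move +1, go to s0
s0 | 100000[1]0   read 1 → write 1, move -1, go to s0
s0 | 10000[0]10   read 0 → write 0, move +1, go to s0
s0 | 100000[1]0   read 1 → write 1, move -1, go to s0
s0 | 10000[0]10
After 20 steps: state s0, head at 4, tape 10000010.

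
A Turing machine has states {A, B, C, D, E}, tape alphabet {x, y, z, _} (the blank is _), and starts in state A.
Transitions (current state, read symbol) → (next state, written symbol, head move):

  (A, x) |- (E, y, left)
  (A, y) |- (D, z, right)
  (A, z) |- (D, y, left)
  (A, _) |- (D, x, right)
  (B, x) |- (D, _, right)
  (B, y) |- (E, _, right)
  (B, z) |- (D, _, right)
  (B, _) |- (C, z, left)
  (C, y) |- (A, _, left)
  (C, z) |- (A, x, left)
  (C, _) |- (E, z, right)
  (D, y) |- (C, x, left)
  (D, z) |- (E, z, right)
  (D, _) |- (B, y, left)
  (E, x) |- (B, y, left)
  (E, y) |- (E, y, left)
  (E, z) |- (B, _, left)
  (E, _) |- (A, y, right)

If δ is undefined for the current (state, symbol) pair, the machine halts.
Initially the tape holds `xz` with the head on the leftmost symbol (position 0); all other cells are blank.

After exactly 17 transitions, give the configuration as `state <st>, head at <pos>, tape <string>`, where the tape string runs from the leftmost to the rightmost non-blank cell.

state C, head at 3, tape yzzy_x

A | _[x]z___   read x → write y, move left, go to E
E | [_]yz___   read _ → write y, move right, go to A
A | y[y]z___   read y → write z, move right, go to D
D | yz[z]___   read z → write z, move right, go to E
E | yzz[_]__   read _ → write y, move right, go to A
A | yzzy[_]_   read _ → write x, move right, go to D
D | yzzyx[_]   read _ → write y, move left, go to B
B | yzzy[x]y   read x → write _, move right, go to D
D | yzzy_[y]   read y → write x, move left, go to C
C | yzzy[_]x   read _ → write z, move right, go to E
E | yzzyz[x]   read x → write y, move left, go to B
B | yzzy[z]y   read z → write _, move right, go to D
D | yzzy_[y]   read y → write x, move left, go to C
C | yzzy[_]x   read _ → write z, move right, go to E
E | yzzyz[x]   read x → write y, move left, go to B
B | yzzy[z]y   read z → write _, move right, go to D
D | yzzy_[y]   read y → write x, move left, go to C
C | yzzy[_]x
After 17 steps: state C, head at 3, tape yzzy_x.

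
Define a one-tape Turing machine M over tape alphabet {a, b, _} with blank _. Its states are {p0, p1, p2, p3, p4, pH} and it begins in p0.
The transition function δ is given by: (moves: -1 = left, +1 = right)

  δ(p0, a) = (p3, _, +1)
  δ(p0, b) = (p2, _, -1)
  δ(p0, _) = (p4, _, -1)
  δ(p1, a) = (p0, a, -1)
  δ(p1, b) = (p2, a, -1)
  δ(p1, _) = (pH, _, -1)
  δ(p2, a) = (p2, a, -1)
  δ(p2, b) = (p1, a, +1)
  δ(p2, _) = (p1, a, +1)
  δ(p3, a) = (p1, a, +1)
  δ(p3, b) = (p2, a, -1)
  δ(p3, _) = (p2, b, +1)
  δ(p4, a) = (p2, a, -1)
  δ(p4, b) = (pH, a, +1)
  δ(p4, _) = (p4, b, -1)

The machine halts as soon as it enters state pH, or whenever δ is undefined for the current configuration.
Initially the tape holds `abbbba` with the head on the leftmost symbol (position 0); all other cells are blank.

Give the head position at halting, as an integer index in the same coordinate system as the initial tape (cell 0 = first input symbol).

5

p0 | [a]bbbba_   read a → write _, move +1, go to p3
p3 | _[b]bbba_   read b → write a, move -1, go to p2
p2 | [_]abbba_   read _ → write a, move +1, go to p1
p1 | a[a]bbba_   read a → write a, move -1, go to p0
p0 | [a]abbba_   read a → write _, move +1, go to p3
p3 | _[a]bbba_   read a → write a, move +1, go to p1
p1 | _a[b]bba_   read b → write a, move -1, go to p2
p2 | _[a]abba_   read a → write a, move -1, go to p2
p2 | [_]aabba_   read _ → write a, move +1, go to p1
p1 | a[a]abba_   read a → write a, move -1, go to p0
p0 | [a]aabba_   read a → write _, move +1, go to p3
p3 | _[a]abba_   read a → write a, move +1, go to p1
p1 | _a[a]bba_   read a → write a, move -1, go to p0
p0 | _[a]abba_   read a → write _, move +1, go to p3
p3 | __[a]bba_   read a → write a, move +1, go to p1
p1 | __a[b]ba_   read b → write a, move -1, go to p2
p2 | __[a]aba_   read a → write a, move -1, go to p2
p2 | _[_]aaba_   read _ → write a, move +1, go to p1
p1 | _a[a]aba_   read a → write a, move -1, go to p0
p0 | _[a]aaba_   read a → write _, move +1, go to p3
p3 | __[a]aba_   read a → write a, move +1, go to p1
p1 | __a[a]ba_   read a → write a, move -1, go to p0
p0 | __[a]aba_   read a → write _, move +1, go to p3
p3 | ___[a]ba_   read a → write a, move +1, go to p1
p1 | ___a[b]a_   read b → write a, move -1, go to p2
p2 | ___[a]aa_   read a → write a, move -1, go to p2
p2 | __[_]aaa_   read _ → write a, move +1, go to p1
p1 | __a[a]aa_   read a → write a, move -1, go to p0
p0 | __[a]aaa_   read a → write _, move +1, go to p3
p3 | ___[a]aa_   read a → write a, move +1, go to p1
p1 | ___a[a]a_   read a → write a, move -1, go to p0
p0 | ___[a]aa_   read a → write _, move +1, go to p3
p3 | ____[a]a_   read a → write a, move +1, go to p1
p1 | ____a[a]_   read a → write a, move -1, go to p0
p0 | ____[a]a_   read a → write _, move +1, go to p3
p3 | _____[a]_   read a → write a, move +1, go to p1
p1 | _____a[_]   read _ → write _, move -1, go to pH
pH | _____[a]_
At halt the head is at cell 5.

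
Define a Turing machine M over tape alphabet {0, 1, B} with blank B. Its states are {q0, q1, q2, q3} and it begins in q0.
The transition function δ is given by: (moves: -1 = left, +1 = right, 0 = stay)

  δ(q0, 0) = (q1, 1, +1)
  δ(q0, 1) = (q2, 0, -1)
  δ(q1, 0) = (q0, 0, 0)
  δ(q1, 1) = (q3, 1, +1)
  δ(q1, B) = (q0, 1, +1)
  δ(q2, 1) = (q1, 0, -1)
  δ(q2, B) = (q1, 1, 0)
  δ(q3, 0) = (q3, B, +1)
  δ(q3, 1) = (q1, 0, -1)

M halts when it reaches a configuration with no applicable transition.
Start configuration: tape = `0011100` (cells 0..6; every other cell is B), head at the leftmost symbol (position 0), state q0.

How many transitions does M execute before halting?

15

state=q0 head=0 tape=[0]011100BB   (q0,0)→(q1,1,+1)
state=q1 head=1 tape=1[0]11100BB   (q1,0)→(q0,0,0)
state=q0 head=1 tape=1[0]11100BB   (q0,0)→(q1,1,+1)
state=q1 head=2 tape=11[1]1100BB   (q1,1)→(q3,1,+1)
state=q3 head=3 tape=111[1]100BB   (q3,1)→(q1,0,-1)
state=q1 head=2 tape=11[1]0100BB   (q1,1)→(q3,1,+1)
state=q3 head=3 tape=111[0]100BB   (q3,0)→(q3,B,+1)
state=q3 head=4 tape=111B[1]00BB   (q3,1)→(q1,0,-1)
state=q1 head=3 tape=111[B]000BB   (q1,B)→(q0,1,+1)
state=q0 head=4 tape=1111[0]00BB   (q0,0)→(q1,1,+1)
state=q1 head=5 tape=11111[0]0BB   (q1,0)→(q0,0,0)
state=q0 head=5 tape=11111[0]0BB   (q0,0)→(q1,1,+1)
state=q1 head=6 tape=111111[0]BB   (q1,0)→(q0,0,0)
state=q0 head=6 tape=111111[0]BB   (q0,0)→(q1,1,+1)
state=q1 head=7 tape=1111111[B]B   (q1,B)→(q0,1,+1)
state=q0 head=8 tape=11111111[B]
M halts after 15 transitions.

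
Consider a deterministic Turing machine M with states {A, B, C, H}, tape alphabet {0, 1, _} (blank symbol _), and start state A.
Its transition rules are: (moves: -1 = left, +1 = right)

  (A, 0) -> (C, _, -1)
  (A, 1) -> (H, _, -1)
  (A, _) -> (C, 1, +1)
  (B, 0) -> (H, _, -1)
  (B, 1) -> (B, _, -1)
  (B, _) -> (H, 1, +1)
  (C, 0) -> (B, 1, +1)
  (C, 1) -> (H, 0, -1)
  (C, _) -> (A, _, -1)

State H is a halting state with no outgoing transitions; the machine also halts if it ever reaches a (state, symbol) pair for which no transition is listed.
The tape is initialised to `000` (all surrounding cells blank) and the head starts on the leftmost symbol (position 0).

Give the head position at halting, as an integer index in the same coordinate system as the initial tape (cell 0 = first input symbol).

-3

A | ___[0]00   read 0 → write _, move -1, go to C
C | __[_]_00   read _ → write _, move -1, go to A
A | _[_]__00   read _ → write 1, move +1, go to C
C | _1[_]_00   read _ → write _, move -1, go to A
A | _[1]__00   read 1 → write _, move -1, go to H
H | [_]___00
At halt the head is at cell -3.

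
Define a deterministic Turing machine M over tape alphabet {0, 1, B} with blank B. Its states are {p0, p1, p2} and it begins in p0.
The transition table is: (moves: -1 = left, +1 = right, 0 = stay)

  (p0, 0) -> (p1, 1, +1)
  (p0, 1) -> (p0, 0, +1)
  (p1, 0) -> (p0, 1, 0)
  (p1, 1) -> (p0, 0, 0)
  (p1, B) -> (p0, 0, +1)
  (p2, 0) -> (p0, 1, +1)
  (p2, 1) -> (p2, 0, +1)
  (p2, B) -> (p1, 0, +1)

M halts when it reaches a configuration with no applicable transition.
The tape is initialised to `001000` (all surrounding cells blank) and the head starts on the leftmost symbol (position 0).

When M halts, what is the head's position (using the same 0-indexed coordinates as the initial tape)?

7

p0 | [0]01000BB   read 0 → write 1, move +1, go to p1
p1 | 1[0]1000BB   read 0 → write 1, move 0, go to p0
p0 | 1[1]1000BB   read 1 → write 0, move +1, go to p0
p0 | 10[1]000BB   read 1 → write 0, move +1, go to p0
p0 | 100[0]00BB   read 0 → write 1, move +1, go to p1
p1 | 1001[0]0BB   read 0 → write 1, move 0, go to p0
p0 | 1001[1]0BB   read 1 → write 0, move +1, go to p0
p0 | 10010[0]BB   read 0 → write 1, move +1, go to p1
p1 | 100101[B]B   read B → write 0, move +1, go to p0
p0 | 1001010[B]
At halt the head is at cell 7.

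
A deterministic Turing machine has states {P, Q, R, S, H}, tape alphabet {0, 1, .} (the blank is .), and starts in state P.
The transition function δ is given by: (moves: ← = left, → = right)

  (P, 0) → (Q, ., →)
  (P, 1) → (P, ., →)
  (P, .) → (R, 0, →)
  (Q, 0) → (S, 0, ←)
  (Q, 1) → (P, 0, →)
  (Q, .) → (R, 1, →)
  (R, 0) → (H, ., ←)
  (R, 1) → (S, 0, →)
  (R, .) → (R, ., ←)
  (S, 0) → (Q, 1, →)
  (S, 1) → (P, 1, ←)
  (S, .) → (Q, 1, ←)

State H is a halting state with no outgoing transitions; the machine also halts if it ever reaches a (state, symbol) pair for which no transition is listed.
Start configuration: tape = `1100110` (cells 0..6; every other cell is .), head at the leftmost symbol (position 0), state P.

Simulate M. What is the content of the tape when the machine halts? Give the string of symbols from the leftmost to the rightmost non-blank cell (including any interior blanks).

state=P head=0 tape=[1]100110....   (P,1)→(P,.,→)
state=P head=1 tape=.[1]00110....   (P,1)→(P,.,→)
state=P head=2 tape=..[0]0110....   (P,0)→(Q,.,→)
state=Q head=3 tape=...[0]110....   (Q,0)→(S,0,←)
state=S head=2 tape=..[.]0110....   (S,.)→(Q,1,←)
state=Q head=1 tape=.[.]10110....   (Q,.)→(R,1,→)
state=R head=2 tape=.1[1]0110....   (R,1)→(S,0,→)
state=S head=3 tape=.10[0]110....   (S,0)→(Q,1,→)
state=Q head=4 tape=.101[1]10....   (Q,1)→(P,0,→)
state=P head=5 tape=.1010[1]0....   (P,1)→(P,.,→)
state=P head=6 tape=.1010.[0]....   (P,0)→(Q,.,→)
state=Q head=7 tape=.1010..[.]...   (Q,.)→(R,1,→)
state=R head=8 tape=.1010..1[.]..   (R,.)→(R,.,←)
state=R head=7 tape=.1010..[1]...   (R,1)→(S,0,→)
state=S head=8 tape=.1010..0[.]..   (S,.)→(Q,1,←)
state=Q head=7 tape=.1010..[0]1..   (Q,0)→(S,0,←)
state=S head=6 tape=.1010.[.]01..   (S,.)→(Q,1,←)
state=Q head=5 tape=.1010[.]101..   (Q,.)→(R,1,→)
state=R head=6 tape=.10101[1]01..   (R,1)→(S,0,→)
state=S head=7 tape=.101010[0]1..   (S,0)→(Q,1,→)
state=Q head=8 tape=.1010101[1]..   (Q,1)→(P,0,→)
state=P head=9 tape=.10101010[.].   (P,.)→(R,0,→)
state=R head=10 tape=.101010100[.]   (R,.)→(R,.,←)
state=R head=9 tape=.10101010[0].   (R,0)→(H,.,←)
state=H head=8 tape=.1010101[0]..
The non-blank tape span at halt is 10101010.

10101010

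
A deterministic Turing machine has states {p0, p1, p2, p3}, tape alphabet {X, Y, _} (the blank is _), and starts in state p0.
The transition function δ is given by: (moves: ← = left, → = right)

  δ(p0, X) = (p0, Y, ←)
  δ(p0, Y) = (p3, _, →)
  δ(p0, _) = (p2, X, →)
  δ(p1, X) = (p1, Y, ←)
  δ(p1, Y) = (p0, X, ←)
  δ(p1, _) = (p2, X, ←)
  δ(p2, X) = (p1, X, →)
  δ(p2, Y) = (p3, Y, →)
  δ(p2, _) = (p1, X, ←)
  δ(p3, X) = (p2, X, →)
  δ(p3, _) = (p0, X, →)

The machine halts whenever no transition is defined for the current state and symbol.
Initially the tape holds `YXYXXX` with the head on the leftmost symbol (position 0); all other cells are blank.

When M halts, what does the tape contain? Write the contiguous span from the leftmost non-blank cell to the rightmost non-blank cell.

XYXYYY

p0 | [Y]XYXXX   read Y → write _, move →, go to p3
p3 | _[X]YXXX   read X → write X, move →, go to p2
p2 | _X[Y]XXX   read Y → write Y, move →, go to p3
p3 | _XY[X]XX   read X → write X, move →, go to p2
p2 | _XYX[X]X   read X → write X, move →, go to p1
p1 | _XYXX[X]   read X → write Y, move ←, go to p1
p1 | _XYX[X]Y   read X → write Y, move ←, go to p1
p1 | _XY[X]YY   read X → write Y, move ←, go to p1
p1 | _X[Y]YYY   read Y → write X, move ←, go to p0
p0 | _[X]XYYY   read X → write Y, move ←, go to p0
p0 | [_]YXYYY   read _ → write X, move →, go to p2
p2 | X[Y]XYYY   read Y → write Y, move →, go to p3
p3 | XY[X]YYY   read X → write X, move →, go to p2
p2 | XYX[Y]YY   read Y → write Y, move →, go to p3
p3 | XYXY[Y]Y
The non-blank tape span at halt is XYXYYY.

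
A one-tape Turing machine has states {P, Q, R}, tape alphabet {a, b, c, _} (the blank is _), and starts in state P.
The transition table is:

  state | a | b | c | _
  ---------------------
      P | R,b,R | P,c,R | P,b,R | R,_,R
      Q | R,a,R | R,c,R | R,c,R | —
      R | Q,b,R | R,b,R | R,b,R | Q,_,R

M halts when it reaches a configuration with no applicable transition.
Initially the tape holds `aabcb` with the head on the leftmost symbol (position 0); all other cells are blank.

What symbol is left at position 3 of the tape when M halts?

P | [a]abcb__   read a → write b, move R, go to R
R | b[a]bcb__   read a → write b, move R, go to Q
Q | bb[b]cb__   read b → write c, move R, go to R
R | bbc[c]b__   read c → write b, move R, go to R
R | bbcb[b]__   read b → write b, move R, go to R
R | bbcbb[_]_   read _ → write _, move R, go to Q
Q | bbcbb_[_]
Cell 3 holds b when M halts.

b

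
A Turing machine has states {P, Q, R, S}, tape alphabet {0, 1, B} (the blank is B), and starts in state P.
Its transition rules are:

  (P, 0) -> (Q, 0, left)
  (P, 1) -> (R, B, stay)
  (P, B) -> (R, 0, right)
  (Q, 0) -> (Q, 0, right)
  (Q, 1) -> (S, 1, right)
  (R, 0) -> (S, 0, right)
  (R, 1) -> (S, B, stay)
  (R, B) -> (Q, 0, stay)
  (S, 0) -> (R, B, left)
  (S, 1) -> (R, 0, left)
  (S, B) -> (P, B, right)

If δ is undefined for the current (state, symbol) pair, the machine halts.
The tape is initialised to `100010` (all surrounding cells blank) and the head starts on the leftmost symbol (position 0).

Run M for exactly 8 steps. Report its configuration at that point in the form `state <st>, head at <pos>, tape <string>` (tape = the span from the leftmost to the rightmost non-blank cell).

P | [1]00010   read 1 → write B, move stay, go to R
R | [B]00010   read B → write 0, move stay, go to Q
Q | [0]00010   read 0 → write 0, move right, go to Q
Q | 0[0]0010   read 0 → write 0, move right, go to Q
Q | 00[0]010   read 0 → write 0, move right, go to Q
Q | 000[0]10   read 0 → write 0, move right, go to Q
Q | 0000[1]0   read 1 → write 1, move right, go to S
S | 00001[0]   read 0 → write B, move left, go to R
R | 0000[1]B
After 8 steps: state R, head at 4, tape 00001.

state R, head at 4, tape 00001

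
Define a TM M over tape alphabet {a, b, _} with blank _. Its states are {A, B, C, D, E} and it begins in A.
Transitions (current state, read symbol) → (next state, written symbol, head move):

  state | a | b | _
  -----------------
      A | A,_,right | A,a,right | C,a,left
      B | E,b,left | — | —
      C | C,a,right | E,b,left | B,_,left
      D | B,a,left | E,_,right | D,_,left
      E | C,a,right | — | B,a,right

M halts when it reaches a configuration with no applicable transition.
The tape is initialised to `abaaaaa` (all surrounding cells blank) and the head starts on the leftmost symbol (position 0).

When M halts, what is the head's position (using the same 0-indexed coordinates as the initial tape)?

5

A | [a]baaaaa_   read a → write _, move right, go to A
A | _[b]aaaaa_   read b → write a, move right, go to A
A | _a[a]aaaa_   read a → write _, move right, go to A
A | _a_[a]aaa_   read a → write _, move right, go to A
A | _a__[a]aa_   read a → write _, move right, go to A
A | _a___[a]a_   read a → write _, move right, go to A
A | _a____[a]_   read a → write _, move right, go to A
A | _a_____[_]   read _ → write a, move left, go to C
C | _a____[_]a   read _ → write _, move left, go to B
B | _a___[_]_a
At halt the head is at cell 5.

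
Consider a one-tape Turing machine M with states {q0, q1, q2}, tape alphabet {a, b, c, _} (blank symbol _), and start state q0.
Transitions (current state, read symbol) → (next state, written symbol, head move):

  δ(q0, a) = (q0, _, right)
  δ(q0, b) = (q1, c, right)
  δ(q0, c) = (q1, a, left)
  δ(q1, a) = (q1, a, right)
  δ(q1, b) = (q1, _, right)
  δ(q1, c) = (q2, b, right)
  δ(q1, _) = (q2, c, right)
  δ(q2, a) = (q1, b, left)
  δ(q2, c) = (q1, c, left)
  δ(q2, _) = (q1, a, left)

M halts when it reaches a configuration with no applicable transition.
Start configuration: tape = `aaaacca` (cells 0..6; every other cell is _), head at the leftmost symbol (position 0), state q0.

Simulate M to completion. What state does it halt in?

q0 | [a]aaacca   read a → write _, move right, go to q0
q0 | _[a]aacca   read a → write _, move right, go to q0
q0 | __[a]acca   read a → write _, move right, go to q0
q0 | ___[a]cca   read a → write _, move right, go to q0
q0 | ____[c]ca   read c → write a, move left, go to q1
q1 | ___[_]aca   read _ → write c, move right, go to q2
q2 | ___c[a]ca   read a → write b, move left, go to q1
q1 | ___[c]bca   read c → write b, move right, go to q2
q2 | ___b[b]ca
No transition is defined for (q2, b); M halts in state q2.

q2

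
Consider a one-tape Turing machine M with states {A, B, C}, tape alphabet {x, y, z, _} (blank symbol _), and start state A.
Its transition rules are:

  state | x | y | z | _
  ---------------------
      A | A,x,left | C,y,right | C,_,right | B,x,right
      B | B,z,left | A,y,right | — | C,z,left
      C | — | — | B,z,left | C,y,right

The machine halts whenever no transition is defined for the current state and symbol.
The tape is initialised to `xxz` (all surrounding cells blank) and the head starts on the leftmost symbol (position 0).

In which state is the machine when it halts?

C

state=A head=0 tape=___[x]xz   (A,x)→(A,x,left)
state=A head=-1 tape=__[_]xxz   (A,_)→(B,x,right)
state=B head=0 tape=__x[x]xz   (B,x)→(B,z,left)
state=B head=-1 tape=__[x]zxz   (B,x)→(B,z,left)
state=B head=-2 tape=_[_]zzxz   (B,_)→(C,z,left)
state=C head=-3 tape=[_]zzzxz   (C,_)→(C,y,right)
state=C head=-2 tape=y[z]zzxz   (C,z)→(B,z,left)
state=B head=-3 tape=[y]zzzxz   (B,y)→(A,y,right)
state=A head=-2 tape=y[z]zzxz   (A,z)→(C,_,right)
state=C head=-1 tape=y_[z]zxz   (C,z)→(B,z,left)
state=B head=-2 tape=y[_]zzxz   (B,_)→(C,z,left)
state=C head=-3 tape=[y]zzzxz
No transition is defined for (C, y); M halts in state C.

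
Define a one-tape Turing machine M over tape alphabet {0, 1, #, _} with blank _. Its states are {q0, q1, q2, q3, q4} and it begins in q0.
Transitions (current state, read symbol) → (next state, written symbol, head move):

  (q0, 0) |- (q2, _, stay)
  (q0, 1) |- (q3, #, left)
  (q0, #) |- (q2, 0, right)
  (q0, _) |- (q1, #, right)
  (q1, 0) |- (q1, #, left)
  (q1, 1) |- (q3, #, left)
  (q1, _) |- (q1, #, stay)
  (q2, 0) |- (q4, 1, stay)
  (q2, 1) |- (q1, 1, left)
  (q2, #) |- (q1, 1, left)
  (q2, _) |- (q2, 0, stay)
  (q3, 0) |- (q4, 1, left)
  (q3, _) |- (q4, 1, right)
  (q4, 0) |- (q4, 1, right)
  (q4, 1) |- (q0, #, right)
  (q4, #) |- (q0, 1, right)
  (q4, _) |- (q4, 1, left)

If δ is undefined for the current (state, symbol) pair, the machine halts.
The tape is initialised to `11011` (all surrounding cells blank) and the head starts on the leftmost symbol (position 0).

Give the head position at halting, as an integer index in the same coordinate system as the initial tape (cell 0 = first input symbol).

0

state=q0 head=0 tape=_[1]1011   (q0,1)→(q3,#,left)
state=q3 head=-1 tape=[_]#1011   (q3,_)→(q4,1,right)
state=q4 head=0 tape=1[#]1011   (q4,#)→(q0,1,right)
state=q0 head=1 tape=11[1]011   (q0,1)→(q3,#,left)
state=q3 head=0 tape=1[1]#011
At halt the head is at cell 0.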